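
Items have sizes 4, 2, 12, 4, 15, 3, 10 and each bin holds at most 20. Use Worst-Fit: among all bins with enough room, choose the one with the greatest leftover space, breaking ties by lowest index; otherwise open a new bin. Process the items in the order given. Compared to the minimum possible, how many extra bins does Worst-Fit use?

Worst-Fit: [4,2,12] [4,15] [3,10] → 3 bins.
Total size 50; any packing needs at least ⌈50/20⌉ = 3 bins.
So 3 is already optimal.

0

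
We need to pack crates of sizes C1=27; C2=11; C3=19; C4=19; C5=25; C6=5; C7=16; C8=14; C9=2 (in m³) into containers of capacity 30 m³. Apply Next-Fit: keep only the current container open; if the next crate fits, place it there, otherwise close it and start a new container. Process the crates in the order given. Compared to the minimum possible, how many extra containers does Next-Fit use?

Next-Fit: [27] [11,19] [19] [25,5] [16,14] [2] → 6 containers.
Total size 138 m³; any packing needs at least ⌈138/30⌉ = 5 containers.
An optimal packing achieves that bound: [27,2] [25,5] [19,11] [19] [16,14] → 5 containers.
Excess: 6 − 5 = 1.

1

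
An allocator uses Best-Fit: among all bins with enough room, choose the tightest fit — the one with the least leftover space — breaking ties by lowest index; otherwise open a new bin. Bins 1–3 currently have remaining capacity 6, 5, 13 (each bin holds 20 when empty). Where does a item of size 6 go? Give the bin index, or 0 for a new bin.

1

Bins with room: bin 1 (6), bin 3 (13).
Tightest fit is bin 1 with 6 free.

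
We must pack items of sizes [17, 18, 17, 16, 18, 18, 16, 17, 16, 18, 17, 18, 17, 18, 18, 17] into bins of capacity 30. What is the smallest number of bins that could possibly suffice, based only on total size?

Total size = 17 + 18 + 17 + 16 + 18 + 18 + 16 + 17 + 16 + 18 + 17 + 18 + 17 + 18 + 18 + 17 = 276.
⌈276 / 30⌉ = 10.

10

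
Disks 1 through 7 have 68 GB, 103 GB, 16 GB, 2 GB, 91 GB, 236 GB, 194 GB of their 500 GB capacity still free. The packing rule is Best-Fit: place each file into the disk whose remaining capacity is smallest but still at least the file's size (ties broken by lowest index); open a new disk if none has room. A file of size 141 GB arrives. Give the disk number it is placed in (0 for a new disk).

7

Disks with room: disk 6 (236 GB), disk 7 (194 GB).
Tightest fit is disk 7 with 194 GB free.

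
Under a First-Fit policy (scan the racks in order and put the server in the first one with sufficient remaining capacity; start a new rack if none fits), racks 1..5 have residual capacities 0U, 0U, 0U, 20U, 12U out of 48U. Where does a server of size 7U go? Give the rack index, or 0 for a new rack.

4

Racks with room: rack 4 (20U), rack 5 (12U).
The first with room is rack 4.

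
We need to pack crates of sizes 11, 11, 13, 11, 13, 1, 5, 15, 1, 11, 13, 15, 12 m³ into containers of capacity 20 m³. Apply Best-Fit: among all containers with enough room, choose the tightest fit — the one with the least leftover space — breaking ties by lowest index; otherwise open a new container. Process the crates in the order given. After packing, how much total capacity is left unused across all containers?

container 1: place 11 m³, 9 m³ left
container 2: place 11 m³, 9 m³ left
container 3: place 13 m³, 7 m³ left
container 4: place 11 m³, 9 m³ left
container 5: place 13 m³, 7 m³ left
container 3: place 1 m³, 6 m³ left
container 3: place 5 m³, 1 m³ left
container 6: place 15 m³, 5 m³ left
container 3: place 1 m³, 0 m³ left
container 7: place 11 m³, 9 m³ left
container 8: place 13 m³, 7 m³ left
container 9: place 15 m³, 5 m³ left
container 10: place 12 m³, 8 m³ left
10 containers × 20 m³ = 200 m³; used 132 m³; unused 68 m³.

68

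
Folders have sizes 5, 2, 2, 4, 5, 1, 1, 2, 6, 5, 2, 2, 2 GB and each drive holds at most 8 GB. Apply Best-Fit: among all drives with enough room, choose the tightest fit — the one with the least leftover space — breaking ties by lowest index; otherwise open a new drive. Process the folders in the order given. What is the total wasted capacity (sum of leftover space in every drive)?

5 GB → drive 1 (remaining 3 GB)
2 GB → drive 1 (remaining 1 GB)
2 GB → drive 2 (remaining 6 GB)
4 GB → drive 2 (remaining 2 GB)
5 GB → drive 3 (remaining 3 GB)
1 GB → drive 1 (remaining 0 GB)
1 GB → drive 2 (remaining 1 GB)
2 GB → drive 3 (remaining 1 GB)
6 GB → drive 4 (remaining 2 GB)
5 GB → drive 5 (remaining 3 GB)
2 GB → drive 4 (remaining 0 GB)
2 GB → drive 5 (remaining 1 GB)
2 GB → drive 6 (remaining 6 GB)
6 drives × 8 GB = 48 GB; used 39 GB; unused 9 GB.

9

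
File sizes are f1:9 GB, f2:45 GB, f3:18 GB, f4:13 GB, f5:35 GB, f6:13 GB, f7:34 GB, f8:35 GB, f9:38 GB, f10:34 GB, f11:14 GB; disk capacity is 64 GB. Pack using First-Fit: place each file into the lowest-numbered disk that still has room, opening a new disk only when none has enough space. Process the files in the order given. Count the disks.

disk 1: place f1 (9 GB), 55 GB left
disk 1: place f2 (45 GB), 10 GB left
disk 2: place f3 (18 GB), 46 GB left
disk 2: place f4 (13 GB), 33 GB left
disk 3: place f5 (35 GB), 29 GB left
disk 2: place f6 (13 GB), 20 GB left
disk 4: place f7 (34 GB), 30 GB left
disk 5: place f8 (35 GB), 29 GB left
disk 6: place f9 (38 GB), 26 GB left
disk 7: place f10 (34 GB), 30 GB left
disk 2: place f11 (14 GB), 6 GB left

7 disks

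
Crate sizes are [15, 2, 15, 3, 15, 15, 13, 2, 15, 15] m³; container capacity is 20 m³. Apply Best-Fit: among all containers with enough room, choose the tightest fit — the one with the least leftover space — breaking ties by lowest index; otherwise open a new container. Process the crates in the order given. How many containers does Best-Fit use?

Put 15 m³ in container 1; 5 m³ remain.
Put 2 m³ in container 1; 3 m³ remain.
Put 15 m³ in container 2; 5 m³ remain.
Put 3 m³ in container 1; 0 m³ remain.
Put 15 m³ in container 3; 5 m³ remain.
Put 15 m³ in container 4; 5 m³ remain.
Put 13 m³ in container 5; 7 m³ remain.
Put 2 m³ in container 2; 3 m³ remain.
Put 15 m³ in container 6; 5 m³ remain.
Put 15 m³ in container 7; 5 m³ remain.

7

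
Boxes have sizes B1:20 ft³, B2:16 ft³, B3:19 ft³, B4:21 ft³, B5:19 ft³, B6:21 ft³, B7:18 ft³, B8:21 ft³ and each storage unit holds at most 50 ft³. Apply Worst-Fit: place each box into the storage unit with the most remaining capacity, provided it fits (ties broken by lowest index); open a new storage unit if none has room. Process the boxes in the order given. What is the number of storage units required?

Put B1 (20 ft³) in storage unit 1; 30 ft³ remain.
Put B2 (16 ft³) in storage unit 1; 14 ft³ remain.
Put B3 (19 ft³) in storage unit 2; 31 ft³ remain.
Put B4 (21 ft³) in storage unit 2; 10 ft³ remain.
Put B5 (19 ft³) in storage unit 3; 31 ft³ remain.
Put B6 (21 ft³) in storage unit 3; 10 ft³ remain.
Put B7 (18 ft³) in storage unit 4; 32 ft³ remain.
Put B8 (21 ft³) in storage unit 4; 11 ft³ remain.
Final storage units: [20,16] [19,21] [19,21] [18,21].

4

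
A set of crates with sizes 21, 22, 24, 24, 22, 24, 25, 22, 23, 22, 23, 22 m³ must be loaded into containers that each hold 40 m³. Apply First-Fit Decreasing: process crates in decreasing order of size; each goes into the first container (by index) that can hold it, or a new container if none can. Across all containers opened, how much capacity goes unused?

Sorted descending: 25, 24, 24, 24, 23, 23, 22, 22, 22, 22, 22, 21.
25 m³ → container 1 (remaining 15 m³)
24 m³ → container 2 (remaining 16 m³)
24 m³ → container 3 (remaining 16 m³)
24 m³ → container 4 (remaining 16 m³)
23 m³ → container 5 (remaining 17 m³)
23 m³ → container 6 (remaining 17 m³)
22 m³ → container 7 (remaining 18 m³)
22 m³ → container 8 (remaining 18 m³)
22 m³ → container 9 (remaining 18 m³)
22 m³ → container 10 (remaining 18 m³)
22 m³ → container 11 (remaining 18 m³)
21 m³ → container 12 (remaining 19 m³)
12 containers × 40 m³ = 480 m³; used 274 m³; unused 206 m³.

206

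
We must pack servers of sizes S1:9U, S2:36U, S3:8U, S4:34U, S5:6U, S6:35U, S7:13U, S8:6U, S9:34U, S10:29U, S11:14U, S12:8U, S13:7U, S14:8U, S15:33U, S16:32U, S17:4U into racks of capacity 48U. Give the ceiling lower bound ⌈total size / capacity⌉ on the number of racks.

7 racks

Total size = 9 + 36 + 8 + 34 + 6 + 35 + 13 + 6 + 34 + 29 + 14 + 8 + 7 + 8 + 33 + 32 + 4 = 316U.
⌈316 / 48⌉ = 7.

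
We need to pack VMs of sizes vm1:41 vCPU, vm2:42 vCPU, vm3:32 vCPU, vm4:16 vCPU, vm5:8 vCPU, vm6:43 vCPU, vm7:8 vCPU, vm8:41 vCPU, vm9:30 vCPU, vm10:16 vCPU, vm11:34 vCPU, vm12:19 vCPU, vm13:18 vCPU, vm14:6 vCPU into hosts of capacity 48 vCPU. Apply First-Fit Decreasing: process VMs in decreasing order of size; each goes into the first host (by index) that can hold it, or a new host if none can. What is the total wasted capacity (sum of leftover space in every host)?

30

Sorted descending: 43, 42, 41, 41, 34, 32, 30, 19, 18, 16, 16, 8, 8, 6.
host 1: place 43 vCPU, 5 vCPU left
host 2: place 42 vCPU, 6 vCPU left
host 3: place 41 vCPU, 7 vCPU left
host 4: place 41 vCPU, 7 vCPU left
host 5: place 34 vCPU, 14 vCPU left
host 6: place 32 vCPU, 16 vCPU left
host 7: place 30 vCPU, 18 vCPU left
host 8: place 19 vCPU, 29 vCPU left
host 7: place 18 vCPU, 0 vCPU left
host 6: place 16 vCPU, 0 vCPU left
host 8: place 16 vCPU, 13 vCPU left
host 5: place 8 vCPU, 6 vCPU left
host 8: place 8 vCPU, 5 vCPU left
host 2: place 6 vCPU, 0 vCPU left
8 hosts × 48 vCPU = 384 vCPU; used 354 vCPU; unused 30 vCPU.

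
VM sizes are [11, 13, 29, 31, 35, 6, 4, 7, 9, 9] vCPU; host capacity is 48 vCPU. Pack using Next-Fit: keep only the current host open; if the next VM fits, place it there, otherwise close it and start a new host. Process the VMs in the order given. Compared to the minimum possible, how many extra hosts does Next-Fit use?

1

Next-Fit: [11,13] [29] [31] [35,6,4] [7,9,9] → 5 hosts.
Total size 154 vCPU; any packing needs at least ⌈154/48⌉ = 4 hosts.
An optimal packing achieves that bound: [35,13] [31,11,6] [29,9,9] [7,4] → 4 hosts.
Excess: 5 − 4 = 1.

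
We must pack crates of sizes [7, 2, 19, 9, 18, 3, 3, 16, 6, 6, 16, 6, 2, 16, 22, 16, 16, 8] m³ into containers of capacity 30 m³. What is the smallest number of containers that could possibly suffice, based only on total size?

Total size = 7 + 2 + 19 + 9 + 18 + 3 + 3 + 16 + 6 + 6 + 16 + 6 + 2 + 16 + 22 + 16 + 16 + 8 = 191 m³.
⌈191 / 30⌉ = 7.

7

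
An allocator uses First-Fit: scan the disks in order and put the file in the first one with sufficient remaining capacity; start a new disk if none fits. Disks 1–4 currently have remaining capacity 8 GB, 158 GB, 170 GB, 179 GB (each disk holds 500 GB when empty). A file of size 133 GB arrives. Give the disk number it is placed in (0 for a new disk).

Disks with room: disk 2 (158 GB), disk 3 (170 GB), disk 4 (179 GB).
The first with room is disk 2.

2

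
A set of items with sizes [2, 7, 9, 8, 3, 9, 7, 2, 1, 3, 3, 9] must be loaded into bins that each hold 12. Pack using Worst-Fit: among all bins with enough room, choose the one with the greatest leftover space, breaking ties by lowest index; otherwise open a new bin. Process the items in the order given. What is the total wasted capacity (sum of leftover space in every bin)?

2 → bin 1 (remaining 10)
7 → bin 1 (remaining 3)
9 → bin 2 (remaining 3)
8 → bin 3 (remaining 4)
3 → bin 3 (remaining 1)
9 → bin 4 (remaining 3)
7 → bin 5 (remaining 5)
2 → bin 5 (remaining 3)
1 → bin 1 (remaining 2)
3 → bin 2 (remaining 0)
3 → bin 4 (remaining 0)
9 → bin 6 (remaining 3)
6 bins × 12 = 72; used 63; unused 9.

9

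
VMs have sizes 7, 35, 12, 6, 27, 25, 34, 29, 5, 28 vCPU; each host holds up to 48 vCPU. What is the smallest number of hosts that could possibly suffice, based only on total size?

5 hosts

Total size = 7 + 35 + 12 + 6 + 27 + 25 + 34 + 29 + 5 + 28 = 208 vCPU.
⌈208 / 48⌉ = 5.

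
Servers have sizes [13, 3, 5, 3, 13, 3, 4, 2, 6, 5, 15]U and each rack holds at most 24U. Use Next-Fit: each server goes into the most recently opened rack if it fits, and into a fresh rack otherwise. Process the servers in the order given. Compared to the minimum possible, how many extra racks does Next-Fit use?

1

Next-Fit: [13,3,5,3] [13,3,4,2] [6,5] [15] → 4 racks.
Total size 72U; any packing needs at least ⌈72/24⌉ = 3 racks.
An optimal packing achieves that bound: [15,6,3] [13,5,4,2] [13,5,3,3] → 3 racks.
Excess: 4 − 3 = 1.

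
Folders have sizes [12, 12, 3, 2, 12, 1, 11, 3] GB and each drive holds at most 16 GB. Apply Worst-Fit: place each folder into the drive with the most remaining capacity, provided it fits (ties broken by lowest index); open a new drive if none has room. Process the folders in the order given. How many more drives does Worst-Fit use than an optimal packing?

0

Worst-Fit: [12,3] [12,2] [12,1] [11,3] → 4 drives.
Total size 56 GB; any packing needs at least ⌈56/16⌉ = 4 drives.
So 4 is already optimal.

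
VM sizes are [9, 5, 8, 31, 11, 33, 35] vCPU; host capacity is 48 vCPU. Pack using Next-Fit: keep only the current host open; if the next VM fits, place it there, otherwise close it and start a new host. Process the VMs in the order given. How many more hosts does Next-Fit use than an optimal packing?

1

Next-Fit: [9,5,8] [31,11] [33] [35] → 4 hosts.
Total size 132 vCPU; any packing needs at least ⌈132/48⌉ = 3 hosts.
An optimal packing achieves that bound: [35,11] [33,9,5] [31,8] → 3 hosts.
Excess: 4 − 3 = 1.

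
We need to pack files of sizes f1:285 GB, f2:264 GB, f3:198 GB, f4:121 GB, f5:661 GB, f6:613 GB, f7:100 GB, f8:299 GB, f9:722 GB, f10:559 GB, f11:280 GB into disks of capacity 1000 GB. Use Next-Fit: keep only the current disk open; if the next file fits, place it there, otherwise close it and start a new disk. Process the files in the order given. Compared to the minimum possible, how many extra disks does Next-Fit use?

1

Next-Fit: [285,264,198,121] [661] [613,100] [299] [722] [559,280] → 6 disks.
Total size 4102 GB; any packing needs at least ⌈4102/1000⌉ = 5 disks.
An optimal packing achieves that bound: [722,264] [661,299] [613,285,100] [559,280,121] [198] → 5 disks.
Excess: 6 − 5 = 1.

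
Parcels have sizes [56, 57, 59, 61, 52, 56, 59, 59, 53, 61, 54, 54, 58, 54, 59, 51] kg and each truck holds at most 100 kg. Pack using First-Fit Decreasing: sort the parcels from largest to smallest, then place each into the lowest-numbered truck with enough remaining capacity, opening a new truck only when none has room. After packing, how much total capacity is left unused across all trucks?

697

Sorted descending: 61, 61, 59, 59, 59, 59, 58, 57, 56, 56, 54, 54, 54, 53, 52, 51.
Put 61 kg in truck 1; 39 kg remain.
Put 61 kg in truck 2; 39 kg remain.
Put 59 kg in truck 3; 41 kg remain.
Put 59 kg in truck 4; 41 kg remain.
Put 59 kg in truck 5; 41 kg remain.
Put 59 kg in truck 6; 41 kg remain.
Put 58 kg in truck 7; 42 kg remain.
Put 57 kg in truck 8; 43 kg remain.
Put 56 kg in truck 9; 44 kg remain.
Put 56 kg in truck 10; 44 kg remain.
Put 54 kg in truck 11; 46 kg remain.
Put 54 kg in truck 12; 46 kg remain.
Put 54 kg in truck 13; 46 kg remain.
Put 53 kg in truck 14; 47 kg remain.
Put 52 kg in truck 15; 48 kg remain.
Put 51 kg in truck 16; 49 kg remain.
16 trucks × 100 kg = 1600 kg; used 903 kg; unused 697 kg.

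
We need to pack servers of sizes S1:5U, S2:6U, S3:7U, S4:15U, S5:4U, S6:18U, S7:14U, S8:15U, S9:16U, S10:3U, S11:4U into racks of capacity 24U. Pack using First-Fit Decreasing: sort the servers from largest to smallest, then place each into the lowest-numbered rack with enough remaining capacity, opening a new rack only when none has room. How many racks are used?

Sorted descending: 18, 16, 15, 15, 14, 7, 6, 5, 4, 4, 3.
18U → rack 1 (remaining 6U)
16U → rack 2 (remaining 8U)
15U → rack 3 (remaining 9U)
15U → rack 4 (remaining 9U)
14U → rack 5 (remaining 10U)
7U → rack 2 (remaining 1U)
6U → rack 1 (remaining 0U)
5U → rack 3 (remaining 4U)
4U → rack 3 (remaining 0U)
4U → rack 4 (remaining 5U)
3U → rack 4 (remaining 2U)
Final racks: [18,6] [16,7] [15,5,4] [15,4,3] [14].

5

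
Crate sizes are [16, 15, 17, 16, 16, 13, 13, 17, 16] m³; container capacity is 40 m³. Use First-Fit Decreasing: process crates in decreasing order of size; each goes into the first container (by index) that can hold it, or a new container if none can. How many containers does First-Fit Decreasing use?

5 containers

Sorted descending: 17, 17, 16, 16, 16, 16, 15, 13, 13.
container 1: place 17 m³, 23 m³ left
container 1: place 17 m³, 6 m³ left
container 2: place 16 m³, 24 m³ left
container 2: place 16 m³, 8 m³ left
container 3: place 16 m³, 24 m³ left
container 3: place 16 m³, 8 m³ left
container 4: place 15 m³, 25 m³ left
container 4: place 13 m³, 12 m³ left
container 5: place 13 m³, 27 m³ left
Final containers: [17,17] [16,16] [16,16] [15,13] [13].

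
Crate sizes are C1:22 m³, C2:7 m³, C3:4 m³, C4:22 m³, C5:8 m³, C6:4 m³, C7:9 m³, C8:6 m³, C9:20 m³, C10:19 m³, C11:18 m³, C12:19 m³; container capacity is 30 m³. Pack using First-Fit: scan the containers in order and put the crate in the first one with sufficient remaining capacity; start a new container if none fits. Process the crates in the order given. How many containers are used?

C1 (22 m³) → container 1 (remaining 8 m³)
C2 (7 m³) → container 1 (remaining 1 m³)
C3 (4 m³) → container 2 (remaining 26 m³)
C4 (22 m³) → container 2 (remaining 4 m³)
C5 (8 m³) → container 3 (remaining 22 m³)
C6 (4 m³) → container 2 (remaining 0 m³)
C7 (9 m³) → container 3 (remaining 13 m³)
C8 (6 m³) → container 3 (remaining 7 m³)
C9 (20 m³) → container 4 (remaining 10 m³)
C10 (19 m³) → container 5 (remaining 11 m³)
C11 (18 m³) → container 6 (remaining 12 m³)
C12 (19 m³) → container 7 (remaining 11 m³)
Final containers: [22,7] [4,22,4] [8,9,6] [20] [19] [18] [19].

7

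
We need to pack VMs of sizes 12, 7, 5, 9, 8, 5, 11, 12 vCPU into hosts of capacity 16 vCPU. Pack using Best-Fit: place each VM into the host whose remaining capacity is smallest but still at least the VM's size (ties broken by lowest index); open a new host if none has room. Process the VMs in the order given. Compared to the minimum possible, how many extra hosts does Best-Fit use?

1

Best-Fit: [12] [7,5] [9,5] [8] [11] [12] → 6 hosts.
Total size 69 vCPU; any packing needs at least ⌈69/16⌉ = 5 hosts.
An optimal packing achieves that bound: [12] [12] [11,5] [9,7] [8,5] → 5 hosts.
Excess: 6 − 5 = 1.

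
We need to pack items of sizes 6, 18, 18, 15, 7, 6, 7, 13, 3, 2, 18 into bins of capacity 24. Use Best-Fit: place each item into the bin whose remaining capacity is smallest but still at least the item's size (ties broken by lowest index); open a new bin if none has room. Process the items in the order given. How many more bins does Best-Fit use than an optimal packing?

Best-Fit: [6,18] [18,6] [15,7,2] [7,13,3] [18] → 5 bins.
Total size 113; any packing needs at least ⌈113/24⌉ = 5 bins.
So 5 is already optimal.

0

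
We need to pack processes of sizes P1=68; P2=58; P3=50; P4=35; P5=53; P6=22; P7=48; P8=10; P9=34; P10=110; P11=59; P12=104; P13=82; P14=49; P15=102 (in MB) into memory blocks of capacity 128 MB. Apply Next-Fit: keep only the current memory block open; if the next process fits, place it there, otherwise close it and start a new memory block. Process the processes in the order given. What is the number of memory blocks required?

memory block 1: place P1 (68 MB), 60 MB left
memory block 1: place P2 (58 MB), 2 MB left
memory block 2: place P3 (50 MB), 78 MB left
memory block 2: place P4 (35 MB), 43 MB left
memory block 3: place P5 (53 MB), 75 MB left
memory block 3: place P6 (22 MB), 53 MB left
memory block 3: place P7 (48 MB), 5 MB left
memory block 4: place P8 (10 MB), 118 MB left
memory block 4: place P9 (34 MB), 84 MB left
memory block 5: place P10 (110 MB), 18 MB left
memory block 6: place P11 (59 MB), 69 MB left
memory block 7: place P12 (104 MB), 24 MB left
memory block 8: place P13 (82 MB), 46 MB left
memory block 9: place P14 (49 MB), 79 MB left
memory block 10: place P15 (102 MB), 26 MB left

10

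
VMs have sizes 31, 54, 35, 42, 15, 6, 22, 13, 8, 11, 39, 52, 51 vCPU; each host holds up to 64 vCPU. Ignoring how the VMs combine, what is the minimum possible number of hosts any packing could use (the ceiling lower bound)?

Total size = 31 + 54 + 35 + 42 + 15 + 6 + 22 + 13 + 8 + 11 + 39 + 52 + 51 = 379 vCPU.
⌈379 / 64⌉ = 6.

6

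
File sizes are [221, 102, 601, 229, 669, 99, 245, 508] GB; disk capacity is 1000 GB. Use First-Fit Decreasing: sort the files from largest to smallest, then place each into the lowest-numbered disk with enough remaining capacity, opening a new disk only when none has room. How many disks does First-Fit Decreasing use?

3

Sorted descending: 669, 601, 508, 245, 229, 221, 102, 99.
Put 669 GB in disk 1; 331 GB remain.
Put 601 GB in disk 2; 399 GB remain.
Put 508 GB in disk 3; 492 GB remain.
Put 245 GB in disk 1; 86 GB remain.
Put 229 GB in disk 2; 170 GB remain.
Put 221 GB in disk 3; 271 GB remain.
Put 102 GB in disk 2; 68 GB remain.
Put 99 GB in disk 3; 172 GB remain.
Final disks: [669,245] [601,229,102] [508,221,99].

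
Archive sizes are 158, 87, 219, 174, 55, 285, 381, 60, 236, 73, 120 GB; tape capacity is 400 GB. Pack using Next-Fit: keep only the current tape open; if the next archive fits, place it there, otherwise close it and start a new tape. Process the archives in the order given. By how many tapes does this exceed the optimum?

1

Next-Fit: [158,87] [219,174] [55,285] [381] [60,236,73] [120] → 6 tapes.
Total size 1848 GB; any packing needs at least ⌈1848/400⌉ = 5 tapes.
An optimal packing achieves that bound: [381] [285,87] [236,158] [219,174] [120,73,60,55] → 5 tapes.
Excess: 6 − 5 = 1.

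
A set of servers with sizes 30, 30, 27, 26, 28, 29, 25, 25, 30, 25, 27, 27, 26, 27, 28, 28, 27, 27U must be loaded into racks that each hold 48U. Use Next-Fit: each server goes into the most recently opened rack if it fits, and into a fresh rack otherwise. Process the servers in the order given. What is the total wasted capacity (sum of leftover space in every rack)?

rack 1: place 30U, 18U left
rack 2: place 30U, 18U left
rack 3: place 27U, 21U left
rack 4: place 26U, 22U left
rack 5: place 28U, 20U left
rack 6: place 29U, 19U left
rack 7: place 25U, 23U left
rack 8: place 25U, 23U left
rack 9: place 30U, 18U left
rack 10: place 25U, 23U left
rack 11: place 27U, 21U left
rack 12: place 27U, 21U left
rack 13: place 26U, 22U left
rack 14: place 27U, 21U left
rack 15: place 28U, 20U left
rack 16: place 28U, 20U left
rack 17: place 27U, 21U left
rack 18: place 27U, 21U left
18 racks × 48U = 864U; used 492U; unused 372U.

372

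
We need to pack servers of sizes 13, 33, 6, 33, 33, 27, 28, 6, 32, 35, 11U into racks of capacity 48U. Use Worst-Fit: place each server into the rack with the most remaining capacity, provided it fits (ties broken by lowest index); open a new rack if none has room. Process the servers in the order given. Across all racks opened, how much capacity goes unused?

79

Put 13U in rack 1; 35U remain.
Put 33U in rack 1; 2U remain.
Put 6U in rack 2; 42U remain.
Put 33U in rack 2; 9U remain.
Put 33U in rack 3; 15U remain.
Put 27U in rack 4; 21U remain.
Put 28U in rack 5; 20U remain.
Put 6U in rack 4; 15U remain.
Put 32U in rack 6; 16U remain.
Put 35U in rack 7; 13U remain.
Put 11U in rack 5; 9U remain.
7 racks × 48U = 336U; used 257U; unused 79U.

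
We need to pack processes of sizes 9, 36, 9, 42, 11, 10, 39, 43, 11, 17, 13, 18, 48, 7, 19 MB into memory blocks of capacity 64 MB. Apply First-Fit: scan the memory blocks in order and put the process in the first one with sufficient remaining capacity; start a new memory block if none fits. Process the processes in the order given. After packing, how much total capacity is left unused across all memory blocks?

memory block 1: place 9 MB, 55 MB left
memory block 1: place 36 MB, 19 MB left
memory block 1: place 9 MB, 10 MB left
memory block 2: place 42 MB, 22 MB left
memory block 2: place 11 MB, 11 MB left
memory block 1: place 10 MB, 0 MB left
memory block 3: place 39 MB, 25 MB left
memory block 4: place 43 MB, 21 MB left
memory block 2: place 11 MB, 0 MB left
memory block 3: place 17 MB, 8 MB left
memory block 4: place 13 MB, 8 MB left
memory block 5: place 18 MB, 46 MB left
memory block 6: place 48 MB, 16 MB left
memory block 3: place 7 MB, 1 MB left
memory block 5: place 19 MB, 27 MB left
6 memory blocks × 64 MB = 384 MB; used 332 MB; unused 52 MB.

52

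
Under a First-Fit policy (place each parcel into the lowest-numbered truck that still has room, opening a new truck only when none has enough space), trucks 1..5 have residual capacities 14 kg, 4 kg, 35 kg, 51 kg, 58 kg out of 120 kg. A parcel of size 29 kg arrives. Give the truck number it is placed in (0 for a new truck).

3

Trucks with room: truck 3 (35 kg), truck 4 (51 kg), truck 5 (58 kg).
The first with room is truck 3.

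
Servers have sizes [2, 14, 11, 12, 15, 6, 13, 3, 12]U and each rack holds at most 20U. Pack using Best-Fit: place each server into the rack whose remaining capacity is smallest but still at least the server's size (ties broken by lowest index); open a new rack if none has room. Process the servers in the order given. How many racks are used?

6

Put 2U in rack 1; 18U remain.
Put 14U in rack 1; 4U remain.
Put 11U in rack 2; 9U remain.
Put 12U in rack 3; 8U remain.
Put 15U in rack 4; 5U remain.
Put 6U in rack 3; 2U remain.
Put 13U in rack 5; 7U remain.
Put 3U in rack 1; 1U remain.
Put 12U in rack 6; 8U remain.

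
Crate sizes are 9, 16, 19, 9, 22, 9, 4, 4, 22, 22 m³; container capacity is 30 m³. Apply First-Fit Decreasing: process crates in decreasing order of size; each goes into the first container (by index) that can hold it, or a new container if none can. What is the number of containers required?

Sorted descending: 22, 22, 22, 19, 16, 9, 9, 9, 4, 4.
22 m³ → container 1 (remaining 8 m³)
22 m³ → container 2 (remaining 8 m³)
22 m³ → container 3 (remaining 8 m³)
19 m³ → container 4 (remaining 11 m³)
16 m³ → container 5 (remaining 14 m³)
9 m³ → container 4 (remaining 2 m³)
9 m³ → container 5 (remaining 5 m³)
9 m³ → container 6 (remaining 21 m³)
4 m³ → container 1 (remaining 4 m³)
4 m³ → container 1 (remaining 0 m³)
Final containers: [22,4,4] [22] [22] [19,9] [16,9] [9].

6 containers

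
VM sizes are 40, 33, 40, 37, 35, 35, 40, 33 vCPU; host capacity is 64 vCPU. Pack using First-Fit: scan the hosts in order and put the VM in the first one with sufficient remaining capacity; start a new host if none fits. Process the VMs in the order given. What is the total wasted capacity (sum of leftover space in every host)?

219

40 vCPU → host 1 (remaining 24 vCPU)
33 vCPU → host 2 (remaining 31 vCPU)
40 vCPU → host 3 (remaining 24 vCPU)
37 vCPU → host 4 (remaining 27 vCPU)
35 vCPU → host 5 (remaining 29 vCPU)
35 vCPU → host 6 (remaining 29 vCPU)
40 vCPU → host 7 (remaining 24 vCPU)
33 vCPU → host 8 (remaining 31 vCPU)
8 hosts × 64 vCPU = 512 vCPU; used 293 vCPU; unused 219 vCPU.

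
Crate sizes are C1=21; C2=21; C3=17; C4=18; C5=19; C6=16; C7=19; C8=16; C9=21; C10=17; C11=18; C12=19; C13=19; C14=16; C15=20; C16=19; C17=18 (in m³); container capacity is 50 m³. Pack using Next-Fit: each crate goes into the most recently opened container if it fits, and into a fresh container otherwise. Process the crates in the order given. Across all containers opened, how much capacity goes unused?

container 1: place C1 (21 m³), 29 m³ left
container 1: place C2 (21 m³), 8 m³ left
container 2: place C3 (17 m³), 33 m³ left
container 2: place C4 (18 m³), 15 m³ left
container 3: place C5 (19 m³), 31 m³ left
container 3: place C6 (16 m³), 15 m³ left
container 4: place C7 (19 m³), 31 m³ left
container 4: place C8 (16 m³), 15 m³ left
container 5: place C9 (21 m³), 29 m³ left
container 5: place C10 (17 m³), 12 m³ left
container 6: place C11 (18 m³), 32 m³ left
container 6: place C12 (19 m³), 13 m³ left
container 7: place C13 (19 m³), 31 m³ left
container 7: place C14 (16 m³), 15 m³ left
container 8: place C15 (20 m³), 30 m³ left
container 8: place C16 (19 m³), 11 m³ left
container 9: place C17 (18 m³), 32 m³ left
9 containers × 50 m³ = 450 m³; used 314 m³; unused 136 m³.

136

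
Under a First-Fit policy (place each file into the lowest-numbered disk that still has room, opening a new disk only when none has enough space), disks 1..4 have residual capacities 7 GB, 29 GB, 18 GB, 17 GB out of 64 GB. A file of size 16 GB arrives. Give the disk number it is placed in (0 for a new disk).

2

Disks with room: disk 2 (29 GB), disk 3 (18 GB), disk 4 (17 GB).
The first with room is disk 2.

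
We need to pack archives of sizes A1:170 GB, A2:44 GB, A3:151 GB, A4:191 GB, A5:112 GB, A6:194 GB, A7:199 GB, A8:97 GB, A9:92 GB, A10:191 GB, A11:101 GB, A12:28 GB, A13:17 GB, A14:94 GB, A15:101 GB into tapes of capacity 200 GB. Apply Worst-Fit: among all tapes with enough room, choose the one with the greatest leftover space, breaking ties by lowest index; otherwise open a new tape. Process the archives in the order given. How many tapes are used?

A1 (170 GB) → tape 1 (remaining 30 GB)
A2 (44 GB) → tape 2 (remaining 156 GB)
A3 (151 GB) → tape 2 (remaining 5 GB)
A4 (191 GB) → tape 3 (remaining 9 GB)
A5 (112 GB) → tape 4 (remaining 88 GB)
A6 (194 GB) → tape 5 (remaining 6 GB)
A7 (199 GB) → tape 6 (remaining 1 GB)
A8 (97 GB) → tape 7 (remaining 103 GB)
A9 (92 GB) → tape 7 (remaining 11 GB)
A10 (191 GB) → tape 8 (remaining 9 GB)
A11 (101 GB) → tape 9 (remaining 99 GB)
A12 (28 GB) → tape 9 (remaining 71 GB)
A13 (17 GB) → tape 4 (remaining 71 GB)
A14 (94 GB) → tape 10 (remaining 106 GB)
A15 (101 GB) → tape 10 (remaining 5 GB)

10 tapes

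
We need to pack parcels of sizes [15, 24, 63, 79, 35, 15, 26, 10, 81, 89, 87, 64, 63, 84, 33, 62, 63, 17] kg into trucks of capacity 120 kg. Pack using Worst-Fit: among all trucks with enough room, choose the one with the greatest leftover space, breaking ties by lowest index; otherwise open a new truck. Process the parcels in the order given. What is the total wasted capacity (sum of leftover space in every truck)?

290

15 kg → truck 1 (remaining 105 kg)
24 kg → truck 1 (remaining 81 kg)
63 kg → truck 1 (remaining 18 kg)
79 kg → truck 2 (remaining 41 kg)
35 kg → truck 2 (remaining 6 kg)
15 kg → truck 1 (remaining 3 kg)
26 kg → truck 3 (remaining 94 kg)
10 kg → truck 3 (remaining 84 kg)
81 kg → truck 3 (remaining 3 kg)
89 kg → truck 4 (remaining 31 kg)
87 kg → truck 5 (remaining 33 kg)
64 kg → truck 6 (remaining 56 kg)
63 kg → truck 7 (remaining 57 kg)
84 kg → truck 8 (remaining 36 kg)
33 kg → truck 7 (remaining 24 kg)
62 kg → truck 9 (remaining 58 kg)
63 kg → truck 10 (remaining 57 kg)
17 kg → truck 9 (remaining 41 kg)
10 trucks × 120 kg = 1200 kg; used 910 kg; unused 290 kg.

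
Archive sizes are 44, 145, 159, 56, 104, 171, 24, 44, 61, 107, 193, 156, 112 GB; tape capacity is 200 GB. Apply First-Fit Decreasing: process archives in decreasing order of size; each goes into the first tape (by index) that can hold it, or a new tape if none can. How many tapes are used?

8 tapes

Sorted descending: 193, 171, 159, 156, 145, 112, 107, 104, 61, 56, 44, 44, 24.
tape 1: place 193 GB, 7 GB left
tape 2: place 171 GB, 29 GB left
tape 3: place 159 GB, 41 GB left
tape 4: place 156 GB, 44 GB left
tape 5: place 145 GB, 55 GB left
tape 6: place 112 GB, 88 GB left
tape 7: place 107 GB, 93 GB left
tape 8: place 104 GB, 96 GB left
tape 6: place 61 GB, 27 GB left
tape 7: place 56 GB, 37 GB left
tape 4: place 44 GB, 0 GB left
tape 5: place 44 GB, 11 GB left
tape 2: place 24 GB, 5 GB left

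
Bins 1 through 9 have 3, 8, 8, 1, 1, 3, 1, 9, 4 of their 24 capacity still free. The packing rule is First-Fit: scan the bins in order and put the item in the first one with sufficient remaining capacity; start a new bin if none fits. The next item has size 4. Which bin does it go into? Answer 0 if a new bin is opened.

2

Bins with room: bin 2 (8), bin 3 (8), bin 8 (9), bin 9 (4).
The first with room is bin 2.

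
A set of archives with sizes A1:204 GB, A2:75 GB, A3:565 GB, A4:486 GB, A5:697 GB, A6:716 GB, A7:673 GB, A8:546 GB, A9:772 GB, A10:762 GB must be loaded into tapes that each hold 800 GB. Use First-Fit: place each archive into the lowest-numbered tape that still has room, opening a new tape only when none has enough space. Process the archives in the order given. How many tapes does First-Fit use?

8 tapes

A1 (204 GB) → tape 1 (remaining 596 GB)
A2 (75 GB) → tape 1 (remaining 521 GB)
A3 (565 GB) → tape 2 (remaining 235 GB)
A4 (486 GB) → tape 1 (remaining 35 GB)
A5 (697 GB) → tape 3 (remaining 103 GB)
A6 (716 GB) → tape 4 (remaining 84 GB)
A7 (673 GB) → tape 5 (remaining 127 GB)
A8 (546 GB) → tape 6 (remaining 254 GB)
A9 (772 GB) → tape 7 (remaining 28 GB)
A10 (762 GB) → tape 8 (remaining 38 GB)
Final tapes: [204,75,486] [565] [697] [716] [673] [546] [772] [762].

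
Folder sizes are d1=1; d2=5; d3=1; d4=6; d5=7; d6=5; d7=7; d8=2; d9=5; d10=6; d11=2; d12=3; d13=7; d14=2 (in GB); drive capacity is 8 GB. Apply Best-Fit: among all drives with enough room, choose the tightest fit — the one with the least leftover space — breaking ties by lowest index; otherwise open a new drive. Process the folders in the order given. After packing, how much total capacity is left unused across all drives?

5

drive 1: place d1 (1 GB), 7 GB left
drive 1: place d2 (5 GB), 2 GB left
drive 1: place d3 (1 GB), 1 GB left
drive 2: place d4 (6 GB), 2 GB left
drive 3: place d5 (7 GB), 1 GB left
drive 4: place d6 (5 GB), 3 GB left
drive 5: place d7 (7 GB), 1 GB left
drive 2: place d8 (2 GB), 0 GB left
drive 6: place d9 (5 GB), 3 GB left
drive 7: place d10 (6 GB), 2 GB left
drive 7: place d11 (2 GB), 0 GB left
drive 4: place d12 (3 GB), 0 GB left
drive 8: place d13 (7 GB), 1 GB left
drive 6: place d14 (2 GB), 1 GB left
8 drives × 8 GB = 64 GB; used 59 GB; unused 5 GB.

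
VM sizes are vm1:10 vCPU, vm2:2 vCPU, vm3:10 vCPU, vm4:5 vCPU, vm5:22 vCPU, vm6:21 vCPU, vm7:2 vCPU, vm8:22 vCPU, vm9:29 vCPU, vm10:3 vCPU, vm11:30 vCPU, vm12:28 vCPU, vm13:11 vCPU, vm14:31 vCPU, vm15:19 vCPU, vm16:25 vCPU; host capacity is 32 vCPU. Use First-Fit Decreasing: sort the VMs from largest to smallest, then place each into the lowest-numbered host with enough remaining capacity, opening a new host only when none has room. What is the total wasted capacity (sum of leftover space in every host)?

18

Sorted descending: 31, 30, 29, 28, 25, 22, 22, 21, 19, 11, 10, 10, 5, 3, 2, 2.
31 vCPU → host 1 (remaining 1 vCPU)
30 vCPU → host 2 (remaining 2 vCPU)
29 vCPU → host 3 (remaining 3 vCPU)
28 vCPU → host 4 (remaining 4 vCPU)
25 vCPU → host 5 (remaining 7 vCPU)
22 vCPU → host 6 (remaining 10 vCPU)
22 vCPU → host 7 (remaining 10 vCPU)
21 vCPU → host 8 (remaining 11 vCPU)
19 vCPU → host 9 (remaining 13 vCPU)
11 vCPU → host 8 (remaining 0 vCPU)
10 vCPU → host 6 (remaining 0 vCPU)
10 vCPU → host 7 (remaining 0 vCPU)
5 vCPU → host 5 (remaining 2 vCPU)
3 vCPU → host 3 (remaining 0 vCPU)
2 vCPU → host 2 (remaining 0 vCPU)
2 vCPU → host 4 (remaining 2 vCPU)
9 hosts × 32 vCPU = 288 vCPU; used 270 vCPU; unused 18 vCPU.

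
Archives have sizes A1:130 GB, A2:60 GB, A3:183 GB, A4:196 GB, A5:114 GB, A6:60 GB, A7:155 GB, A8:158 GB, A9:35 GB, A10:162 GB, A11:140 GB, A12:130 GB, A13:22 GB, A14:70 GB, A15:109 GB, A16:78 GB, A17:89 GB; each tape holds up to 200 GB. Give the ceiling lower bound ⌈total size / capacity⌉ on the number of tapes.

Total size = 130 + 60 + 183 + 196 + 114 + 60 + 155 + 158 + 35 + 162 + 140 + 130 + 22 + 70 + 109 + 78 + 89 = 1891 GB.
⌈1891 / 200⌉ = 10.

10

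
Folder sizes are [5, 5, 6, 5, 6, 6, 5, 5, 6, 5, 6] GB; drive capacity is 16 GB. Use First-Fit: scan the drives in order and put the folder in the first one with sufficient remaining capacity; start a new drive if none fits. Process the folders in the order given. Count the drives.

4 drives

5 GB → drive 1 (remaining 11 GB)
5 GB → drive 1 (remaining 6 GB)
6 GB → drive 1 (remaining 0 GB)
5 GB → drive 2 (remaining 11 GB)
6 GB → drive 2 (remaining 5 GB)
6 GB → drive 3 (remaining 10 GB)
5 GB → drive 2 (remaining 0 GB)
5 GB → drive 3 (remaining 5 GB)
6 GB → drive 4 (remaining 10 GB)
5 GB → drive 3 (remaining 0 GB)
6 GB → drive 4 (remaining 4 GB)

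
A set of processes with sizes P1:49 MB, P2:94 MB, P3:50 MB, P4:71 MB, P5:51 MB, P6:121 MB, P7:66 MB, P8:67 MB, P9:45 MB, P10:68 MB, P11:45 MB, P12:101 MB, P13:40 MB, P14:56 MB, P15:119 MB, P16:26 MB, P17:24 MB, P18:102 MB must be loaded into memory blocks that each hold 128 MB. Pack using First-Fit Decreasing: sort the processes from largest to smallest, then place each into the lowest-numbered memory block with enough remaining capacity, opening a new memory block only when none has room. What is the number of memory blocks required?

11

Sorted descending: 121, 119, 102, 101, 94, 71, 68, 67, 66, 56, 51, 50, 49, 45, 45, 40, 26, 24.
121 MB → memory block 1 (remaining 7 MB)
119 MB → memory block 2 (remaining 9 MB)
102 MB → memory block 3 (remaining 26 MB)
101 MB → memory block 4 (remaining 27 MB)
94 MB → memory block 5 (remaining 34 MB)
71 MB → memory block 6 (remaining 57 MB)
68 MB → memory block 7 (remaining 60 MB)
67 MB → memory block 8 (remaining 61 MB)
66 MB → memory block 9 (remaining 62 MB)
56 MB → memory block 6 (remaining 1 MB)
51 MB → memory block 7 (remaining 9 MB)
50 MB → memory block 8 (remaining 11 MB)
49 MB → memory block 9 (remaining 13 MB)
45 MB → memory block 10 (remaining 83 MB)
45 MB → memory block 10 (remaining 38 MB)
40 MB → memory block 11 (remaining 88 MB)
26 MB → memory block 3 (remaining 0 MB)
24 MB → memory block 4 (remaining 3 MB)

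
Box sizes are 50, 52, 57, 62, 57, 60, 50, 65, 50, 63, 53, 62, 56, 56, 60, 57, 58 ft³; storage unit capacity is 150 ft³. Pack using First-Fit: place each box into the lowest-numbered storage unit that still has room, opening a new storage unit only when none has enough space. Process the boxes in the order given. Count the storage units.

50 ft³ → storage unit 1 (remaining 100 ft³)
52 ft³ → storage unit 1 (remaining 48 ft³)
57 ft³ → storage unit 2 (remaining 93 ft³)
62 ft³ → storage unit 2 (remaining 31 ft³)
57 ft³ → storage unit 3 (remaining 93 ft³)
60 ft³ → storage unit 3 (remaining 33 ft³)
50 ft³ → storage unit 4 (remaining 100 ft³)
65 ft³ → storage unit 4 (remaining 35 ft³)
50 ft³ → storage unit 5 (remaining 100 ft³)
63 ft³ → storage unit 5 (remaining 37 ft³)
53 ft³ → storage unit 6 (remaining 97 ft³)
62 ft³ → storage unit 6 (remaining 35 ft³)
56 ft³ → storage unit 7 (remaining 94 ft³)
56 ft³ → storage unit 7 (remaining 38 ft³)
60 ft³ → storage unit 8 (remaining 90 ft³)
57 ft³ → storage unit 8 (remaining 33 ft³)
58 ft³ → storage unit 9 (remaining 92 ft³)
Final storage units: [50,52] [57,62] [57,60] [50,65] [50,63] [53,62] [56,56] [60,57] [58].

9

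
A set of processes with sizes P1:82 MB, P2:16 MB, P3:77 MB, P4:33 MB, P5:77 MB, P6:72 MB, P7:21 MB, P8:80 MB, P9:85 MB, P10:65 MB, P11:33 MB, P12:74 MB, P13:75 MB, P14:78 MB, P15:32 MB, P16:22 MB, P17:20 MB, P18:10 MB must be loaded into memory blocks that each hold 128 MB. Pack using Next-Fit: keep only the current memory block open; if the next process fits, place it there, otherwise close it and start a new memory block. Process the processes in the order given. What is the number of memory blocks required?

Put P1 (82 MB) in memory block 1; 46 MB remain.
Put P2 (16 MB) in memory block 1; 30 MB remain.
Put P3 (77 MB) in memory block 2; 51 MB remain.
Put P4 (33 MB) in memory block 2; 18 MB remain.
Put P5 (77 MB) in memory block 3; 51 MB remain.
Put P6 (72 MB) in memory block 4; 56 MB remain.
Put P7 (21 MB) in memory block 4; 35 MB remain.
Put P8 (80 MB) in memory block 5; 48 MB remain.
Put P9 (85 MB) in memory block 6; 43 MB remain.
Put P10 (65 MB) in memory block 7; 63 MB remain.
Put P11 (33 MB) in memory block 7; 30 MB remain.
Put P12 (74 MB) in memory block 8; 54 MB remain.
Put P13 (75 MB) in memory block 9; 53 MB remain.
Put P14 (78 MB) in memory block 10; 50 MB remain.
Put P15 (32 MB) in memory block 10; 18 MB remain.
Put P16 (22 MB) in memory block 11; 106 MB remain.
Put P17 (20 MB) in memory block 11; 86 MB remain.
Put P18 (10 MB) in memory block 11; 76 MB remain.
Final memory blocks: [82,16] [77,33] [77] [72,21] [80] [85] [65,33] [74] [75] [78,32] [22,20,10].

11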